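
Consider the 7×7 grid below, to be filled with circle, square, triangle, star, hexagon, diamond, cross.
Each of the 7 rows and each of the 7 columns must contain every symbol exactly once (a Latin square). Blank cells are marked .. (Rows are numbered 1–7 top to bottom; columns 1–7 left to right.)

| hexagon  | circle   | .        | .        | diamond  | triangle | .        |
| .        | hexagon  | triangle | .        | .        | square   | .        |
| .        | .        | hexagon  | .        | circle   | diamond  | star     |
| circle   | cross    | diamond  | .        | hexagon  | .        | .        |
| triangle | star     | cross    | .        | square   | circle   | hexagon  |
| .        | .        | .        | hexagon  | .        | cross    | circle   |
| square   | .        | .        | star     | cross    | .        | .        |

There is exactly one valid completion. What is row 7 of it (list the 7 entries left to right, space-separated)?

Row 7, column 3: row 7 has {square, star, cross} and column 3 has {triangle, hexagon, diamond, cross}, leaving only circle.
Row 7, column 6: row 7 has {circle, square, star, cross} and column 6 has {circle, square, triangle, diamond, cross}, leaving only hexagon.
Row 2, column 5: row 2 has {square, triangle, hexagon} and column 5 has {circle, square, hexagon, diamond, cross}, leaving only star.
Row 3, column 1: row 3 has {circle, star, hexagon, diamond} and column 1 has {circle, square, triangle, hexagon}, leaving only cross.
Row 2, column 1: row 2 has {square, triangle, star, hexagon} and column 1 has {circle, square, triangle, hexagon, cross}, leaving only diamond.
Row 2, column 7: row 2 has {square, triangle, star, hexagon, diamond} and column 7 has {circle, star, hexagon}, leaving only cross.
Row 1, column 7: row 1 has {circle, triangle, hexagon, diamond} and column 7 has {circle, star, hexagon, cross}, leaving only square.
Row 1, column 3: row 1 has {circle, square, triangle, hexagon, diamond} and column 3 has {circle, triangle, hexagon, diamond, cross}, leaving only star.
Row 1, column 4: row 1 has {circle, square, triangle, star, hexagon, diamond} and column 4 has {star, hexagon}, leaving only cross.
Row 2, column 4: row 2 has {square, triangle, star, hexagon, diamond, cross} and column 4 has {star, hexagon, cross}, leaving only circle.
Row 4, column 6: row 4 has {circle, hexagon, diamond, cross} and column 6 has {circle, square, triangle, hexagon, diamond, cross}, leaving only star.
Row 4, column 7: row 4 has {circle, star, hexagon, diamond, cross} and column 7 has {circle, square, star, hexagon, cross}, leaving only triangle.
Row 7, column 7: row 7 has {circle, square, star, hexagon, cross} and column 7 has {circle, square, triangle, star, hexagon, cross}, leaving only diamond.
Row 7, column 2: row 7 has {circle, square, star, hexagon, diamond, cross} and column 2 has {circle, star, hexagon, cross}, leaving only triangle.
So row 7 reads: square triangle circle star cross hexagon diamond.

square triangle circle star cross hexagon diamond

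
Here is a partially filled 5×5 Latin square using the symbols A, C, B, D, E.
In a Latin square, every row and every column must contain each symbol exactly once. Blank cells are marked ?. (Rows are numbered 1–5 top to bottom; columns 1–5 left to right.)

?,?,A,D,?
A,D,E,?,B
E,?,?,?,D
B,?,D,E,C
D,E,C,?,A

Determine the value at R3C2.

C

Row 1, column 1: row 1 has {A, D} and column 1 has {A, B, D, E}, leaving only C.
Row 1, column 2: row 1 has {A, C, D} and column 2 has {D, E}, leaving only B.
Row 1, column 5: row 1 has {A, C, B, D} and column 5 has {A, C, B, D}, leaving only E.
Row 2, column 4: row 2 has {A, B, D, E} and column 4 has {D, E}, leaving only C.
Row 3, column 3: row 3 has {D, E} and column 3 has {A, C, D, E}, leaving only B.
Row 3, column 4: row 3 has {B, D, E} and column 4 has {C, D, E}, leaving only A.
Row 3 already has {A, B, D, E} and column 2 already has {B, D, E}, so row 3, column 2 must be C.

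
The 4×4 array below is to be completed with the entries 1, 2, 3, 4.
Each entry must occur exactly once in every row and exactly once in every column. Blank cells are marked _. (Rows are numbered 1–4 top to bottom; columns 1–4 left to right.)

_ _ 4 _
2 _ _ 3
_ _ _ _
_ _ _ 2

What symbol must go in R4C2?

Row 1, column 4: row 1 has {4} and column 4 has {2, 3}, leaving only 1.
Row 1, column 1: row 1 has {1, 4} and column 1 has {2}, leaving only 3.
Row 1, column 2: row 1 has {1, 3, 4} and column 2 has {}, leaving only 2.
Row 2, column 3: row 2 has {2, 3} and column 3 has {4}, leaving only 1.
Row 2, column 2: row 2 has {1, 2, 3} and column 2 has {2}, leaving only 4.
Row 3, column 4: row 3 has {} and column 4 has {1, 2, 3}, leaving only 4.
Row 3, column 1: row 3 has {4} and column 1 has {2, 3}, leaving only 1.
Row 3, column 2: row 3 has {1, 4} and column 2 has {2, 4}, leaving only 3.
Row 4 already has {2} and column 2 already has {2, 3, 4}, so row 4, column 2 must be 1.

1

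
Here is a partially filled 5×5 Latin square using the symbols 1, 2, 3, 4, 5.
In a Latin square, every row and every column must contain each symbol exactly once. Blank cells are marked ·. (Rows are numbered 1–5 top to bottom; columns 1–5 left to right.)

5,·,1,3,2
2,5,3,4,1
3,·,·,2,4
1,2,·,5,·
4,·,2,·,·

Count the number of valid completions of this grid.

1

Row 1, column 2: eliminating its row and column leaves {4}.
Row 3, column 2: eliminating its row and column leaves {1}.
Row 3, column 3: eliminating its row and column leaves {5}.
Row 4, column 3: eliminating its row and column leaves {4}.
Row 4, column 5: eliminating its row and column leaves {3}.
Row 5, column 2: eliminating its row and column leaves {1, 3}.
Row 5, column 4: eliminating its row and column leaves {1}.
Row 5, column 5: eliminating its row and column leaves {3, 5}.
Only one assignment across all blanks avoids any row or column repeat, giving 1 completion.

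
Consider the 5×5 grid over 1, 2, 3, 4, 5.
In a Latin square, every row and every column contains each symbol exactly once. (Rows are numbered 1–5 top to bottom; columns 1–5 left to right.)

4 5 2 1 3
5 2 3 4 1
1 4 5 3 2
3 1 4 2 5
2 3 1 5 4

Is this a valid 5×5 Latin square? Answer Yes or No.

Yes

Each row is a permutation of the 5 symbols, and so is each column.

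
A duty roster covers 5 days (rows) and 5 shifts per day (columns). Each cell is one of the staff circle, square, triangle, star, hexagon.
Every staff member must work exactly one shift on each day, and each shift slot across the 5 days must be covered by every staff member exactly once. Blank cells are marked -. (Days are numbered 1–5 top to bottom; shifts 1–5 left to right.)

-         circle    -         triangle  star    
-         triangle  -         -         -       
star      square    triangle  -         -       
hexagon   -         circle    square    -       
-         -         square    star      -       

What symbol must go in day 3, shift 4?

Day 1, shift 1: day 1 has {circle, triangle, star} and shift 1 has {star, hexagon}, leaving only square.
Day 1, shift 3: day 1 has {circle, square, triangle, star} and shift 3 has {circle, square, triangle}, leaving only hexagon.
Day 2, shift 1: day 2 has {triangle} and shift 1 has {square, star, hexagon}, leaving only circle.
Day 2, shift 3: day 2 has {circle, triangle} and shift 3 has {circle, square, triangle, hexagon}, leaving only star.
Day 2, shift 4: day 2 has {circle, triangle, star} and shift 4 has {square, triangle, star}, leaving only hexagon.
Day 3 already has {square, triangle, star} and shift 4 already has {square, triangle, star, hexagon}, so day 3, shift 4 must be circle.

circle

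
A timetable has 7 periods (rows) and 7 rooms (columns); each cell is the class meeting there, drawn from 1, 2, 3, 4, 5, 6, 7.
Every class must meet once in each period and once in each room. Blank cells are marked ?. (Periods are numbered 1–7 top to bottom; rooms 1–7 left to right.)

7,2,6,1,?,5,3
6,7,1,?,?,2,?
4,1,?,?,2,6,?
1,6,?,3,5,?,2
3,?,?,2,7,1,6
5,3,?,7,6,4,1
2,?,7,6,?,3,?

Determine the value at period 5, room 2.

4

Period 1, room 5: period 1 has {1, 2, 3, 5, 6, 7} and room 5 has {2, 5, 6, 7}, leaving only 4.
Period 2, room 5: period 2 has {1, 2, 6, 7} and room 5 has {2, 4, 5, 6, 7}, leaving only 3.
Period 3, room 4: period 3 has {1, 2, 4, 6} and room 4 has {1, 2, 3, 6, 7}, leaving only 5.
Period 2, room 4: period 2 has {1, 2, 3, 6, 7} and room 4 has {1, 2, 3, 5, 6, 7}, leaving only 4.
Period 2, room 7: period 2 has {1, 2, 3, 4, 6, 7} and room 7 has {1, 2, 3, 6}, leaving only 5.
Period 3, room 3: period 3 has {1, 2, 4, 5, 6} and room 3 has {1, 6, 7}, leaving only 3.
Period 3, room 7: period 3 has {1, 2, 3, 4, 5, 6} and room 7 has {1, 2, 3, 5, 6}, leaving only 7.
Period 4, room 3: period 4 has {1, 2, 3, 5, 6} and room 3 has {1, 3, 6, 7}, leaving only 4.
Period 4, room 6: period 4 has {1, 2, 3, 4, 5, 6} and room 6 has {1, 2, 3, 4, 5, 6}, leaving only 7.
Period 5, room 3: period 5 has {1, 2, 3, 6, 7} and room 3 has {1, 3, 4, 6, 7}, leaving only 5.
Period 5 already has {1, 2, 3, 5, 6, 7} and room 2 already has {1, 2, 3, 6, 7}, so period 5, room 2 must be 4.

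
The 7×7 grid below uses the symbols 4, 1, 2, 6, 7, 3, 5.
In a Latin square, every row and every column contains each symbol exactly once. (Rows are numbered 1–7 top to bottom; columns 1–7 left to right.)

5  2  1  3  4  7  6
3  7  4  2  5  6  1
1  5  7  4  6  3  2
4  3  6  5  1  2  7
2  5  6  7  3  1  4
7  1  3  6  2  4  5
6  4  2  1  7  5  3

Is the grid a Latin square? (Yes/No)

No

Every row is a permutation, but column 3 contains 6 twice (at rows 4 and 5).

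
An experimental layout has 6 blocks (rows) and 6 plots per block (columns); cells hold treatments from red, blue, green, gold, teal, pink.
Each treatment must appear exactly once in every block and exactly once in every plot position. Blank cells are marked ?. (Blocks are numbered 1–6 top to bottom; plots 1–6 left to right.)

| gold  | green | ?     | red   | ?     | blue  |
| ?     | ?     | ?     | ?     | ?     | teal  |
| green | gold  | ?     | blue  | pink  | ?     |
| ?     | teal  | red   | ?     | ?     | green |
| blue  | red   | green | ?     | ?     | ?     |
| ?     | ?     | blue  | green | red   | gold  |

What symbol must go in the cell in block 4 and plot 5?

Block 1, plot 5: block 1 has {red, blue, green, gold} and plot 5 has {red, pink}, leaving only teal.
Block 1, plot 3: block 1 has {red, blue, green, gold, teal} and plot 3 has {red, blue, green}, leaving only pink.
Block 2, plot 3: block 2 has {teal} and plot 3 has {red, blue, green, pink}, leaving only gold.
Block 2, plot 4: block 2 has {gold, teal} and plot 4 has {red, blue, green}, leaving only pink.
Block 2, plot 1: block 2 has {gold, teal, pink} and plot 1 has {blue, green, gold}, leaving only red.
Block 2, plot 2: block 2 has {red, gold, teal, pink} and plot 2 has {red, green, gold, teal}, leaving only blue.
Block 2, plot 5: block 2 has {red, blue, gold, teal, pink} and plot 5 has {red, teal, pink}, leaving only green.
Block 3, plot 3: block 3 has {blue, green, gold, pink} and plot 3 has {red, blue, green, gold, pink}, leaving only teal.
Block 3, plot 6: block 3 has {blue, green, gold, teal, pink} and plot 6 has {blue, green, gold, teal}, leaving only red.
Block 4, plot 1: block 4 has {red, green, teal} and plot 1 has {red, blue, green, gold}, leaving only pink.
Block 4, plot 4: block 4 has {red, green, teal, pink} and plot 4 has {red, blue, green, pink}, leaving only gold.
Block 4 already has {red, green, gold, teal, pink} and plot 5 already has {red, green, teal, pink}, so block 4, plot 5 must be blue.

blue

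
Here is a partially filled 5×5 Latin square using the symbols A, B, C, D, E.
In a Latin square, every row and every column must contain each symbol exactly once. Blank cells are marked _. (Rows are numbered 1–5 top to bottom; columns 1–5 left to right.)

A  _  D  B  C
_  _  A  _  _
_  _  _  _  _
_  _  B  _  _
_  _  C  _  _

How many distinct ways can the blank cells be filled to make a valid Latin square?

56

Row 1, column 2: eliminating its row and column leaves {E}.
Row 2, column 1: eliminating its row and column leaves {B, C, D, E}.
Row 2, column 2: eliminating its row and column leaves {B, C, D, E}.
Row 2, column 4: eliminating its row and column leaves {C, D, E}.
Row 2, column 5: eliminating its row and column leaves {B, D, E}.
Row 3, column 1: eliminating its row and column leaves {B, C, D, E}.
Row 3, column 2: eliminating its row and column leaves {A, B, C, D, E}.
Row 3, column 3: eliminating its row and column leaves {E}.
Row 3, column 4: eliminating its row and column leaves {A, C, D, E}.
Row 3, column 5: eliminating its row and column leaves {A, B, D, E}.
Row 4, column 1: eliminating its row and column leaves {C, D, E}.
Row 4, column 2: eliminating its row and column leaves {A, C, D, E}.
Row 4, column 4: eliminating its row and column leaves {A, C, D, E}.
Row 4, column 5: eliminating its row and column leaves {A, D, E}.
Row 5, column 1: eliminating its row and column leaves {B, D, E}.
Row 5, column 2: eliminating its row and column leaves {A, B, D, E}.
Row 5, column 4: eliminating its row and column leaves {A, D, E}.
Row 5, column 5: eliminating its row and column leaves {A, B, D, E}.
Enumerating the assignments across these blanks that avoid any row or column repeat gives 56 completions.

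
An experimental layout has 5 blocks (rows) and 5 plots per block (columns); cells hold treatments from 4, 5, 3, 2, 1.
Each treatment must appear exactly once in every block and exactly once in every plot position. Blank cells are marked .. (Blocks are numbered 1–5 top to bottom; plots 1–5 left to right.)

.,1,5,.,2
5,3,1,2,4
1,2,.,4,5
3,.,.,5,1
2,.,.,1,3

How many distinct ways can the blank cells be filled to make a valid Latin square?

Block 1, plot 1: eliminating its block and plot leaves {4}.
Block 1, plot 4: eliminating its block and plot leaves {3}.
Block 3, plot 3: eliminating its block and plot leaves {3}.
Block 4, plot 2: eliminating its block and plot leaves {4}.
Block 4, plot 3: eliminating its block and plot leaves {4, 2}.
Block 5, plot 2: eliminating its block and plot leaves {4, 5}.
Block 5, plot 3: eliminating its block and plot leaves {4}.
Only one assignment across all blanks avoids any block or plot repeat, giving 1 completion.

1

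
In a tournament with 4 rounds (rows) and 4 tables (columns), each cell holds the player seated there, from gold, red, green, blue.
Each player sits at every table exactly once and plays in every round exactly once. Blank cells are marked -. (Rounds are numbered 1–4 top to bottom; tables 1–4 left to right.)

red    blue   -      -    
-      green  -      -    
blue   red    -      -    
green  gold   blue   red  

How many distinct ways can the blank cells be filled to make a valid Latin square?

Round 1, table 3: eliminating its round and table leaves {gold, green}.
Round 1, table 4: eliminating its round and table leaves {gold, green}.
Round 2, table 1: eliminating its round and table leaves {gold}.
Round 2, table 3: eliminating its round and table leaves {gold, red}.
Round 2, table 4: eliminating its round and table leaves {gold, blue}.
Round 3, table 3: eliminating its round and table leaves {gold, green}.
Round 3, table 4: eliminating its round and table leaves {gold, green}.
Enumerating the assignments across these blanks that avoid any round or table repeat gives 2 completions.

2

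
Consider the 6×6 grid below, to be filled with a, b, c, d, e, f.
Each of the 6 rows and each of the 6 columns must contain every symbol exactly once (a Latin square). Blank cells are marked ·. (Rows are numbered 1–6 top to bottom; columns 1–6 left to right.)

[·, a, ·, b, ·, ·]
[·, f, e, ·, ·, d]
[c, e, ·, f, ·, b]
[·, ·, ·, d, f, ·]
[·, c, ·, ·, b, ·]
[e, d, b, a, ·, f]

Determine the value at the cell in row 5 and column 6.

a

Row 2, column 4: row 2 has {d, e, f} and column 4 has {a, b, d, f}, leaving only c.
Row 2, column 5: row 2 has {c, d, e, f} and column 5 has {b, f}, leaving only a.
Row 2, column 1: row 2 has {a, c, d, e, f} and column 1 has {c, e}, leaving only b.
Row 3, column 5: row 3 has {b, c, e, f} and column 5 has {a, b, f}, leaving only d.
Row 3, column 3: row 3 has {b, c, d, e, f} and column 3 has {b, e}, leaving only a.
Row 4, column 1: row 4 has {d, f} and column 1 has {b, c, e}, leaving only a.
Row 4, column 2: row 4 has {a, d, f} and column 2 has {a, c, d, e, f}, leaving only b.
Row 4, column 3: row 4 has {a, b, d, f} and column 3 has {a, b, e}, leaving only c.
Row 4, column 6: row 4 has {a, b, c, d, f} and column 6 has {b, d, f}, leaving only e.
Row 5 already has {b, c} and column 6 already has {b, d, e, f}, so row 5, column 6 must be a.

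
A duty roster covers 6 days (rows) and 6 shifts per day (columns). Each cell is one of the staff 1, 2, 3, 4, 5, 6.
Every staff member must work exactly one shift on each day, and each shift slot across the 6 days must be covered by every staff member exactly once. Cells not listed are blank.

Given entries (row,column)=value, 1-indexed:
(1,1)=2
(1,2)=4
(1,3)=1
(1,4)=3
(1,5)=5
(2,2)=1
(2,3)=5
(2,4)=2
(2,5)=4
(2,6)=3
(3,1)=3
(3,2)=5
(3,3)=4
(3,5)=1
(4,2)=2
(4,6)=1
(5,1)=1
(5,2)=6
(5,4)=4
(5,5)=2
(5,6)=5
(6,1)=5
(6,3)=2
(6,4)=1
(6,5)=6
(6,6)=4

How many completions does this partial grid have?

1

Day 1, shift 6: eliminating its day and shift leaves {6}.
Day 2, shift 1: eliminating its day and shift leaves {6}.
Day 3, shift 4: eliminating its day and shift leaves {6}.
Day 3, shift 6: eliminating its day and shift leaves {2, 6}.
Day 4, shift 1: eliminating its day and shift leaves {4, 6}.
Day 4, shift 3: eliminating its day and shift leaves {3, 6}.
Day 4, shift 4: eliminating its day and shift leaves {5, 6}.
Day 4, shift 5: eliminating its day and shift leaves {3}.
Day 5, shift 3: eliminating its day and shift leaves {3}.
Day 6, shift 2: eliminating its day and shift leaves {3}.
Only one assignment across all blanks avoids any day or shift repeat, giving 1 completion.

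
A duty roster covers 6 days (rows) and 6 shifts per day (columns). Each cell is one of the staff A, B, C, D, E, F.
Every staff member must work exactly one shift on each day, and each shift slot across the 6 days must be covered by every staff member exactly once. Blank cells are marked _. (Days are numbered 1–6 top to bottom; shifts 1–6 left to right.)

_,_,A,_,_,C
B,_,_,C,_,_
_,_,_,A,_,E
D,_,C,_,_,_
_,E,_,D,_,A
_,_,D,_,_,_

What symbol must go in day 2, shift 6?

D

Day 2, shift 6 is narrowed to {D, F}.
If it were F, then day 6, shift 6 would be left with no valid symbol.
So day 2, shift 6 must be D.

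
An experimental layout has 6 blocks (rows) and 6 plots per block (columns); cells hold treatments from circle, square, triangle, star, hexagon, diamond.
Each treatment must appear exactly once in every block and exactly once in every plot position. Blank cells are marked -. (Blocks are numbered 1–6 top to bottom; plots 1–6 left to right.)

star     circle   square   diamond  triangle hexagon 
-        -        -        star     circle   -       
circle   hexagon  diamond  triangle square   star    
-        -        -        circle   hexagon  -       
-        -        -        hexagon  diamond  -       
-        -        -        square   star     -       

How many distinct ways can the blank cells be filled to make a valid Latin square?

16

Block 2, plot 1: eliminating its block and plot leaves {square, triangle, hexagon, diamond}.
Block 2, plot 2: eliminating its block and plot leaves {square, triangle, diamond}.
Block 2, plot 3: eliminating its block and plot leaves {triangle, hexagon}.
Block 2, plot 6: eliminating its block and plot leaves {square, triangle, diamond}.
Block 4, plot 1: eliminating its block and plot leaves {square, triangle, diamond}.
Block 4, plot 2: eliminating its block and plot leaves {square, triangle, star, diamond}.
Block 4, plot 3: eliminating its block and plot leaves {triangle, star}.
Block 4, plot 6: eliminating its block and plot leaves {square, triangle, diamond}.
Block 5, plot 1: eliminating its block and plot leaves {square, triangle}.
Block 5, plot 2: eliminating its block and plot leaves {square, triangle, star}.
Block 5, plot 3: eliminating its block and plot leaves {circle, triangle, star}.
Block 5, plot 6: eliminating its block and plot leaves {circle, square, triangle}.
Block 6, plot 1: eliminating its block and plot leaves {triangle, hexagon, diamond}.
Block 6, plot 2: eliminating its block and plot leaves {triangle, diamond}.
Block 6, plot 3: eliminating its block and plot leaves {circle, triangle, hexagon}.
Block 6, plot 6: eliminating its block and plot leaves {circle, triangle, diamond}.
Enumerating the assignments across these blanks that avoid any block or plot repeat gives 16 completions.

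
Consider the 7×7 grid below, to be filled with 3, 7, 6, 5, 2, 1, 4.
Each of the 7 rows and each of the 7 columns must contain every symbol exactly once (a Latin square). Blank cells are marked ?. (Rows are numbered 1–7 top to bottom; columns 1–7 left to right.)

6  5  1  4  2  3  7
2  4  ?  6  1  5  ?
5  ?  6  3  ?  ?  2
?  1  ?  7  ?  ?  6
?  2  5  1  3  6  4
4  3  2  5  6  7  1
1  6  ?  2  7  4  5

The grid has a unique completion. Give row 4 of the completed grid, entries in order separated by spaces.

3 1 4 7 5 2 6

Row 4, column 1: row 4 has {7, 6, 1} and column 1 has {6, 5, 2, 1, 4}, leaving only 3.
Row 4, column 3: row 4 has {3, 7, 6, 1} and column 3 has {6, 5, 2, 1}, leaving only 4.
Row 4, column 5: row 4 has {3, 7, 6, 1, 4} and column 5 has {3, 7, 6, 2, 1}, leaving only 5.
Row 4, column 6: row 4 has {3, 7, 6, 5, 1, 4} and column 6 has {3, 7, 6, 5, 4}, leaving only 2.
So row 4 reads: 3 1 4 7 5 2 6.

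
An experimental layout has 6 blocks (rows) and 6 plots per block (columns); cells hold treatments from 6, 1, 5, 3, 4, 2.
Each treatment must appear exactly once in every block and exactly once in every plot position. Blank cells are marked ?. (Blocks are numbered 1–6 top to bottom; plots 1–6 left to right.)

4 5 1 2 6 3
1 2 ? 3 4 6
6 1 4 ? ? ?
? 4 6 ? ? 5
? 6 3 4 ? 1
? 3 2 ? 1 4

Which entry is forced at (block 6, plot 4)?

Block 2, plot 3: block 2 has {6, 1, 3, 4, 2} and plot 3 has {6, 1, 3, 4, 2}, leaving only 5.
Block 3, plot 4: block 3 has {6, 1, 4} and plot 4 has {3, 4, 2}, leaving only 5.
Block 6 already has {1, 3, 4, 2} and plot 4 already has {5, 3, 4, 2}, so block 6, plot 4 must be 6.

6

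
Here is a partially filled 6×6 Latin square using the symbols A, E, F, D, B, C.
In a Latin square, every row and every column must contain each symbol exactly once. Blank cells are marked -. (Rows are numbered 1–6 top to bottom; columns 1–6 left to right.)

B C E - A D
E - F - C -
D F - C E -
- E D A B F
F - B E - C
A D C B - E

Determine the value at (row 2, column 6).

A

Row 1, column 4: row 1 has {A, E, D, B, C} and column 4 has {A, E, B, C}, leaving only F.
Row 2, column 4: row 2 has {E, F, C} and column 4 has {A, E, F, B, C}, leaving only D.
Row 3, column 3: row 3 has {E, F, D, C} and column 3 has {E, F, D, B, C}, leaving only A.
Row 3, column 6: row 3 has {A, E, F, D, C} and column 6 has {E, F, D, C}, leaving only B.
Row 2 already has {E, F, D, C} and column 6 already has {E, F, D, B, C}, so row 2, column 6 must be A.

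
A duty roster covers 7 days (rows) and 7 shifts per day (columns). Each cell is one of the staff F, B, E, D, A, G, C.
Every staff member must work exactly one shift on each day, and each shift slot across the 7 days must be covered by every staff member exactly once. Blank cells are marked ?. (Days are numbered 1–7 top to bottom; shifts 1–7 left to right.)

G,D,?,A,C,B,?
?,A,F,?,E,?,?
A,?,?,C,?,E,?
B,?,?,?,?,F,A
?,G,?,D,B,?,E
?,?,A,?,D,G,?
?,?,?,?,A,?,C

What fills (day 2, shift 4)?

Day 1, shift 3: day 1 has {B, D, A, G, C} and shift 3 has {F, A}, leaving only E.
Day 1, shift 7: day 1 has {B, E, D, A, G, C} and shift 7 has {E, A, C}, leaving only F.
Day 4, shift 5: day 4 has {F, B, A} and shift 5 has {B, E, D, A, C}, leaving only G.
Day 3, shift 5: day 3 has {E, A, C} and shift 5 has {B, E, D, A, G, C}, leaving only F.
Day 3, shift 2: day 3 has {F, E, A, C} and shift 2 has {D, A, G}, leaving only B.
Day 4, shift 4: day 4 has {F, B, A, G} and shift 4 has {D, A, C}, leaving only E.
Day 4, shift 2: day 4 has {F, B, E, A, G} and shift 2 has {B, D, A, G}, leaving only C.
Day 4, shift 3: day 4 has {F, B, E, A, G, C} and shift 3 has {F, E, A}, leaving only D.
Day 3, shift 3: day 3 has {F, B, E, A, C} and shift 3 has {F, E, D, A}, leaving only G.
Day 3, shift 7: day 3 has {F, B, E, A, G, C} and shift 7 has {F, E, A, C}, leaving only D.
Day 5, shift 3: day 5 has {B, E, D, G} and shift 3 has {F, E, D, A, G}, leaving only C.
Day 5, shift 1: day 5 has {B, E, D, G, C} and shift 1 has {B, A, G}, leaving only F.
Day 5, shift 6: day 5 has {F, B, E, D, G, C} and shift 6 has {F, B, E, G}, leaving only A.
Day 6, shift 7: day 6 has {D, A, G} and shift 7 has {F, E, D, A, C}, leaving only B.
Day 2, shift 7: day 2 has {F, E, A} and shift 7 has {F, B, E, D, A, C}, leaving only G.
Day 2 already has {F, E, A, G} and shift 4 already has {E, D, A, C}, so day 2, shift 4 must be B.

B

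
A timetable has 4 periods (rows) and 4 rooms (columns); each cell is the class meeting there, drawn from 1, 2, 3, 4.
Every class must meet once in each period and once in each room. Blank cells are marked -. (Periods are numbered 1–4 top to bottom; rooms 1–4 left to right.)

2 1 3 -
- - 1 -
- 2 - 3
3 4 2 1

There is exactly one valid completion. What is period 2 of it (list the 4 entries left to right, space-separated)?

4 3 1 2

Period 2, room 1: period 2 has {1} and room 1 has {2, 3}, leaving only 4.
Period 2, room 2: period 2 has {1, 4} and room 2 has {1, 2, 4}, leaving only 3.
Period 2, room 4: period 2 has {1, 3, 4} and room 4 has {1, 3}, leaving only 2.
So period 2 reads: 4 3 1 2.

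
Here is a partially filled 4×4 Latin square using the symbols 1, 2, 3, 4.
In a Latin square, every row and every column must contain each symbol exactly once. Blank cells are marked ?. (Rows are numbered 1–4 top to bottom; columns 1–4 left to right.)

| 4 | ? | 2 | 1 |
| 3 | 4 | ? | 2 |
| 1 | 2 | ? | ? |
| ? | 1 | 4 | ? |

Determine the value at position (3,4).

4

Row 1, column 2: row 1 has {1, 2, 4} and column 2 has {1, 2, 4}, leaving only 3.
Row 2, column 3: row 2 has {2, 3, 4} and column 3 has {2, 4}, leaving only 1.
Row 3, column 3: row 3 has {1, 2} and column 3 has {1, 2, 4}, leaving only 3.
Row 3 already has {1, 2, 3} and column 4 already has {1, 2}, so row 3, column 4 must be 4.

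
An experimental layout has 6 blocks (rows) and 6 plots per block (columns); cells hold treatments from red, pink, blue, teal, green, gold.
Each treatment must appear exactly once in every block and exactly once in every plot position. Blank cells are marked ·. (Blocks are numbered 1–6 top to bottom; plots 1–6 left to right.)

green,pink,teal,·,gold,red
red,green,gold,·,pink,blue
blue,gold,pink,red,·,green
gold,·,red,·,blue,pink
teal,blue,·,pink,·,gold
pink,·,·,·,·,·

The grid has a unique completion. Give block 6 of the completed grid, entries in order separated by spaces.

pink red blue gold green teal

Block 6, plot 6: block 6 has {pink} and plot 6 has {red, pink, blue, green, gold}, leaving only teal.
Block 6, plot 2: block 6 has {pink, teal} and plot 2 has {pink, blue, green, gold}, leaving only red.
Block 6, plot 5: block 6 has {red, pink, teal} and plot 5 has {pink, blue, gold}, leaving only green.
Block 6, plot 3: block 6 has {red, pink, teal, green} and plot 3 has {red, pink, teal, gold}, leaving only blue.
Block 6, plot 4: block 6 has {red, pink, blue, teal, green} and plot 4 has {red, pink}, leaving only gold.
So block 6 reads: pink red blue gold green teal.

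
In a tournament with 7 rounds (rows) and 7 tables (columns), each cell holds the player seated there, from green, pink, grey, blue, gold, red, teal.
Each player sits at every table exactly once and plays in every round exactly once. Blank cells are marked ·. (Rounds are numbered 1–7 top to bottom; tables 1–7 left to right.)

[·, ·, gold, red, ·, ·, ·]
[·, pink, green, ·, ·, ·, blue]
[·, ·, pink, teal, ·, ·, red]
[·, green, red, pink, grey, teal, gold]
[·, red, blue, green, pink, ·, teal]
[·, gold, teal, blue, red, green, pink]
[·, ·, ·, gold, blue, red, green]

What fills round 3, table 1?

green

Round 1, table 7: round 1 has {gold, red} and table 7 has {green, pink, blue, gold, red, teal}, leaving only grey.
Round 2, table 4: round 2 has {green, pink, blue} and table 4 has {green, pink, blue, gold, red, teal}, leaving only grey.
Round 2, table 6: round 2 has {green, pink, grey, blue} and table 6 has {green, red, teal}, leaving only gold.
Round 2, table 5: round 2 has {green, pink, grey, blue, gold} and table 5 has {pink, grey, blue, red}, leaving only teal.
Round 1, table 5: round 1 has {grey, gold, red} and table 5 has {pink, grey, blue, red, teal}, leaving only green.
Round 2, table 1: round 2 has {green, pink, grey, blue, gold, teal} and table 1 has {}, leaving only red.
Round 3, table 5: round 3 has {pink, red, teal} and table 5 has {green, pink, grey, blue, red, teal}, leaving only gold.
Round 4, table 1: round 4 has {green, pink, grey, gold, red, teal} and table 1 has {red}, leaving only blue.
Round 5, table 6: round 5 has {green, pink, blue, red, teal} and table 6 has {green, gold, red, teal}, leaving only grey.
Round 3, table 6: round 3 has {pink, gold, red, teal} and table 6 has {green, grey, gold, red, teal}, leaving only blue.
Round 1, table 6: round 1 has {green, grey, gold, red} and table 6 has {green, grey, blue, gold, red, teal}, leaving only pink.
Round 1, table 1: round 1 has {green, pink, grey, gold, red} and table 1 has {blue, red}, leaving only teal.
Round 1, table 2: round 1 has {green, pink, grey, gold, red, teal} and table 2 has {green, pink, gold, red}, leaving only blue.
Round 3, table 2: round 3 has {pink, blue, gold, red, teal} and table 2 has {green, pink, blue, gold, red}, leaving only grey.
Round 3 already has {pink, grey, blue, gold, red, teal} and table 1 already has {blue, red, teal}, so round 3, table 1 must be green.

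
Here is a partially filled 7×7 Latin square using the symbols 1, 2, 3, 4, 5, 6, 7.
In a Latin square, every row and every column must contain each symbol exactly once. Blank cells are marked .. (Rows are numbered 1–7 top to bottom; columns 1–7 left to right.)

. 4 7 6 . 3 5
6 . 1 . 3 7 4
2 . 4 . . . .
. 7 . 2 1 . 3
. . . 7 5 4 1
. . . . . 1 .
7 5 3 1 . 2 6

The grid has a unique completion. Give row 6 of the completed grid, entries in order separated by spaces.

5 3 6 4 7 1 2

Row 1, column 1: row 1 has {3, 4, 5, 6, 7} and column 1 has {2, 6, 7}, leaving only 1.
Row 1, column 5: row 1 has {1, 3, 4, 5, 6, 7} and column 5 has {1, 3, 5}, leaving only 2.
Row 2, column 2: row 2 has {1, 3, 4, 6, 7} and column 2 has {4, 5, 7}, leaving only 2.
Row 2, column 4: row 2 has {1, 2, 3, 4, 6, 7} and column 4 has {1, 2, 6, 7}, leaving only 5.
Row 3, column 4: row 3 has {2, 4} and column 4 has {1, 2, 5, 6, 7}, leaving only 3.
Row 6, column 4: row 6 has {1} and column 4 has {1, 2, 3, 5, 6, 7}, leaving only 4.
Row 3, column 7: row 3 has {2, 3, 4} and column 7 has {1, 3, 4, 5, 6}, leaving only 7.
Row 6, column 7: row 6 has {1, 4} and column 7 has {1, 3, 4, 5, 6, 7}, leaving only 2.
Row 3, column 5: row 3 has {2, 3, 4, 7} and column 5 has {1, 2, 3, 5}, leaving only 6.
Row 6, column 5: row 6 has {1, 2, 4} and column 5 has {1, 2, 3, 5, 6}, leaving only 7.
Row 3, column 2: row 3 has {2, 3, 4, 6, 7} and column 2 has {2, 4, 5, 7}, leaving only 1.
Row 3, column 6: row 3 has {1, 2, 3, 4, 6, 7} and column 6 has {1, 2, 3, 4, 7}, leaving only 5.
Row 4, column 6: row 4 has {1, 2, 3, 7} and column 6 has {1, 2, 3, 4, 5, 7}, leaving only 6.
Row 4, column 3: row 4 has {1, 2, 3, 6, 7} and column 3 has {1, 3, 4, 7}, leaving only 5.
Row 6, column 3: row 6 has {1, 2, 4, 7} and column 3 has {1, 3, 4, 5, 7}, leaving only 6.
Row 6, column 2: row 6 has {1, 2, 4, 6, 7} and column 2 has {1, 2, 4, 5, 7}, leaving only 3.
Row 6, column 1: row 6 has {1, 2, 3, 4, 6, 7} and column 1 has {1, 2, 6, 7}, leaving only 5.
So row 6 reads: 5 3 6 4 7 1 2.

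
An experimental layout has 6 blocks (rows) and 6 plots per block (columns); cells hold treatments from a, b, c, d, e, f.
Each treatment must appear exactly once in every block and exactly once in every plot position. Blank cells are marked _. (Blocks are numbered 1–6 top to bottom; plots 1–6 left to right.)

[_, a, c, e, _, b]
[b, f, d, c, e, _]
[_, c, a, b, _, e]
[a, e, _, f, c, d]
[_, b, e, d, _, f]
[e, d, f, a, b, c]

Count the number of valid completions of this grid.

2

Block 1, plot 1: eliminating its block and plot leaves {d, f}.
Block 1, plot 5: eliminating its block and plot leaves {d, f}.
Block 2, plot 6: eliminating its block and plot leaves {a}.
Block 3, plot 1: eliminating its block and plot leaves {d, f}.
Block 3, plot 5: eliminating its block and plot leaves {d, f}.
Block 4, plot 3: eliminating its block and plot leaves {b}.
Block 5, plot 1: eliminating its block and plot leaves {c}.
Block 5, plot 5: eliminating its block and plot leaves {a}.
Enumerating the assignments across these blanks that avoid any block or plot repeat gives 2 completions.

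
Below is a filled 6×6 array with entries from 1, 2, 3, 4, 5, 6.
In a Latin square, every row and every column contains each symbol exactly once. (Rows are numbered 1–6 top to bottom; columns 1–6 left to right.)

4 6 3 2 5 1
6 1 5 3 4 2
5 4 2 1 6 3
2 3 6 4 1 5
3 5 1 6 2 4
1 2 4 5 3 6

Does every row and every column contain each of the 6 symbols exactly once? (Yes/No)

Yes

Each row is a permutation of the 6 symbols, and so is each column.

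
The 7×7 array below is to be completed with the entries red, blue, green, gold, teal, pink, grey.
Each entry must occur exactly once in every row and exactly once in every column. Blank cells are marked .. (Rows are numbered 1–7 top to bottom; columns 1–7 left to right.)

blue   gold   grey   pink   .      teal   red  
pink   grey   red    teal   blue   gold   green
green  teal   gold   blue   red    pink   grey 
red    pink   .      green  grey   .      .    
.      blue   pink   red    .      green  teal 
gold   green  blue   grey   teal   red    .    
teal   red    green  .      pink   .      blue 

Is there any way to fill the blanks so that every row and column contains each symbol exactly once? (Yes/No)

Yes

No row or column among the givens repeats a symbol, and propagating forced cells runs into no contradiction.
One valid completion exists (for instance, blue gold grey pink green teal red / pink grey red teal blue gold green / green teal gold blue red pink grey / red pink teal green grey blue gold / grey blue pink red gold green teal / gold green blue grey teal red pink / teal red green gold pink grey blue).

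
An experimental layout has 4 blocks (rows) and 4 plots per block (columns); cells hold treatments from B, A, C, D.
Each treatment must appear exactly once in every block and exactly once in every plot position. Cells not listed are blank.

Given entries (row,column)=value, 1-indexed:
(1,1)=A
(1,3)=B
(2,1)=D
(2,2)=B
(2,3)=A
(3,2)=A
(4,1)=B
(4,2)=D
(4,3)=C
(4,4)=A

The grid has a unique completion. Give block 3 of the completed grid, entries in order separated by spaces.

C A D B

Block 3, plot 1: block 3 has {A} and plot 1 has {B, A, D}, leaving only C.
Block 3, plot 3: block 3 has {A, C} and plot 3 has {B, A, C}, leaving only D.
Block 3, plot 4: block 3 has {A, C, D} and plot 4 has {A}, leaving only B.
So block 3 reads: C A D B.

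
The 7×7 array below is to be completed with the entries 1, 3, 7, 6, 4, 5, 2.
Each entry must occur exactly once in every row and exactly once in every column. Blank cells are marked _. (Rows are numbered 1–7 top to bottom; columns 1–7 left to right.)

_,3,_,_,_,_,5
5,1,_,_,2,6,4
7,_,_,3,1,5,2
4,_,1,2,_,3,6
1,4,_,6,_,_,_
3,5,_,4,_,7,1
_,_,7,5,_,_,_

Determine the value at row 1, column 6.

Row 2, column 3: row 2 has {1, 6, 4, 5, 2} and column 3 has {1, 7}, leaving only 3.
Row 2, column 4: row 2 has {1, 3, 6, 4, 5, 2} and column 4 has {3, 6, 4, 5, 2}, leaving only 7.
Row 1, column 4: row 1 has {3, 5} and column 4 has {3, 7, 6, 4, 5, 2}, leaving only 1.
Row 3, column 2: row 3 has {1, 3, 7, 5, 2} and column 2 has {1, 3, 4, 5}, leaving only 6.
Row 3, column 3: row 3 has {1, 3, 7, 6, 5, 2} and column 3 has {1, 3, 7}, leaving only 4.
Row 4, column 2: row 4 has {1, 3, 6, 4, 2} and column 2 has {1, 3, 6, 4, 5}, leaving only 7.
Row 4, column 5: row 4 has {1, 3, 7, 6, 4, 2} and column 5 has {1, 2}, leaving only 5.
Row 5, column 6: row 5 has {1, 6, 4} and column 6 has {3, 7, 6, 5}, leaving only 2.
Row 1 already has {1, 3, 5} and column 6 already has {3, 7, 6, 5, 2}, so row 1, column 6 must be 4.

4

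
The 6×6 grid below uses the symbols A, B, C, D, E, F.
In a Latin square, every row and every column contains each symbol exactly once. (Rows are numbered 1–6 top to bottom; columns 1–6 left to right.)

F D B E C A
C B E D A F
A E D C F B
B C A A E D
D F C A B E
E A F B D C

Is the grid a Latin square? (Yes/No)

No

Row 4 contains A twice (at columns 3 and 4), so it is not a permutation.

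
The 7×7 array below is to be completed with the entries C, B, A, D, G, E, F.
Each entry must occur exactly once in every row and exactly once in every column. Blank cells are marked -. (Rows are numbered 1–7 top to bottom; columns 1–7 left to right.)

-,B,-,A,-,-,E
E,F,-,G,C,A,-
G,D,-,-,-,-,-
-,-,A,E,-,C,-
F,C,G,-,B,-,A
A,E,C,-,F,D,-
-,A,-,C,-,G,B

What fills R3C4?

Row 1, column 6: row 1 has {B, A, E} and column 6 has {C, A, D, G}, leaving only F.
Row 1, column 3: row 1 has {B, A, E, F} and column 3 has {C, A, G}, leaving only D.
Row 1, column 1: row 1 has {B, A, D, E, F} and column 1 has {A, G, E, F}, leaving only C.
Row 1, column 5: row 1 has {C, B, A, D, E, F} and column 5 has {C, B, F}, leaving only G.
Row 2, column 3: row 2 has {C, A, G, E, F} and column 3 has {C, A, D, G}, leaving only B.
Row 2, column 7: row 2 has {C, B, A, G, E, F} and column 7 has {B, A, E}, leaving only D.
Row 4, column 2: row 4 has {C, A, E} and column 2 has {C, B, A, D, E, F}, leaving only G.
Row 4, column 5: row 4 has {C, A, G, E} and column 5 has {C, B, G, F}, leaving only D.
Row 4, column 1: row 4 has {C, A, D, G, E} and column 1 has {C, A, G, E, F}, leaving only B.
Row 4, column 7: row 4 has {C, B, A, D, G, E} and column 7 has {B, A, D, E}, leaving only F.
Row 3, column 7: row 3 has {D, G} and column 7 has {B, A, D, E, F}, leaving only C.
Row 5, column 4: row 5 has {C, B, A, G, F} and column 4 has {C, A, G, E}, leaving only D.
Row 5, column 6: row 5 has {C, B, A, D, G, F} and column 6 has {C, A, D, G, F}, leaving only E.
Row 3, column 6: row 3 has {C, D, G} and column 6 has {C, A, D, G, E, F}, leaving only B.
Row 3 already has {C, B, D, G} and column 4 already has {C, A, D, G, E}, so row 3, column 4 must be F.

F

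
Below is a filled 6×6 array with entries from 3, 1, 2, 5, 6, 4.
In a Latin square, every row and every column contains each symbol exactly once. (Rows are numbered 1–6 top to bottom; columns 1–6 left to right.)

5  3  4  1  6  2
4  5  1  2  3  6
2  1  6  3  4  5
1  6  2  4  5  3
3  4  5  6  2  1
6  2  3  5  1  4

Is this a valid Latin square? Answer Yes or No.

Yes

Each row is a permutation of the 6 symbols, and so is each column.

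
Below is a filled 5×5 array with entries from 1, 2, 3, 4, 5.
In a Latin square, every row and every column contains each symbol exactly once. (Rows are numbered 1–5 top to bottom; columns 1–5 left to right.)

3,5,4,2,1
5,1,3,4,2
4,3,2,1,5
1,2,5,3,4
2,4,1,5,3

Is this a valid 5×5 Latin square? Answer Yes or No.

Yes

Each row is a permutation of the 5 symbols, and so is each column.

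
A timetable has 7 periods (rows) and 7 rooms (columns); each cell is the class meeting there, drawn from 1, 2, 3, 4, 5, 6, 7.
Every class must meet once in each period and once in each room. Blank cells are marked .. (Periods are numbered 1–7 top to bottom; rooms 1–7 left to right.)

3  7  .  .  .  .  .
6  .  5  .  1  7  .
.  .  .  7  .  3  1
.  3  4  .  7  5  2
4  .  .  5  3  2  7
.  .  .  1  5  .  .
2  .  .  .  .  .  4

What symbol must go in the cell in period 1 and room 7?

5

Period 2, room 7: period 2 has {1, 5, 6, 7} and room 7 has {1, 2, 4, 7}, leaving only 3.
Period 3, room 1: period 3 has {1, 3, 7} and room 1 has {2, 3, 4, 6}, leaving only 5.
Period 4, room 1: period 4 has {2, 3, 4, 5, 7} and room 1 has {2, 3, 4, 5, 6}, leaving only 1.
Period 4, room 4: period 4 has {1, 2, 3, 4, 5, 7} and room 4 has {1, 5, 7}, leaving only 6.
Period 6, room 1: period 6 has {1, 5} and room 1 has {1, 2, 3, 4, 5, 6}, leaving only 7.
Period 6, room 7: period 6 has {1, 5, 7} and room 7 has {1, 2, 3, 4, 7}, leaving only 6.
Period 1 already has {3, 7} and room 7 already has {1, 2, 3, 4, 6, 7}, so period 1, room 7 must be 5.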